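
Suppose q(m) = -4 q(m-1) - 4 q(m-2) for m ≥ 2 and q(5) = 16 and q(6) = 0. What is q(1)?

Rearranging, q(m-2) = (q(m) + 4 q(m-1)) / -4.
q(4) = (0 + 4*16) / -4 = 64/-4 = -16
q(3) = (16 + 4*(-16)) / -4 = -48/-4 = 12
q(2) = (-16 + 4*12) / -4 = 32/-4 = -8
q(1) = (12 + 4*(-8)) / -4 = -20/-4 = 5

5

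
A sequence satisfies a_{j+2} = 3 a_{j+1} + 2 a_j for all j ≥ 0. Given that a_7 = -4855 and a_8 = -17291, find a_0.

Rearranging, a_{j-2} = (a_j - 3 a_{j-1}) / 2.
a_6 = (-17291 - 3(-4855)) / 2 = -2726/2 = -1363
a_5 = (-4855 - 3(-1363)) / 2 = -766/2 = -383
a_4 = (-1363 - 3(-383)) / 2 = -214/2 = -107
a_3 = (-383 - 3(-107)) / 2 = -62/2 = -31
a_2 = (-107 - 3(-31)) / 2 = -14/2 = -7
a_1 = (-31 - 3(-7)) / 2 = -10/2 = -5
a_0 = (-7 - 3(-5)) / 2 = 8/2 = 4

4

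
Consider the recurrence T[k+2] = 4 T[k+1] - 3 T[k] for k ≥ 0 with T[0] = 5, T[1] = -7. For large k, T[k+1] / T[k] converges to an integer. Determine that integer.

3

The characteristic equation is r^2 - 4r + 3 = 0, which factors as (r - 3)(r - 1) = 0.
So the roots are 3 and 1. Since |3| > |1| and the coefficient of 3^k is non-zero, the ratio tends to 3.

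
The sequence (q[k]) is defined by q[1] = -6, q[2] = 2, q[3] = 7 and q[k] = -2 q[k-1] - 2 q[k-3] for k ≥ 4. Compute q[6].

-14

q[4] = -2(7) - 2(-6) = -2
q[5] = -2(-2) - 2(2) = 0
q[6] = -2(0) - 2(7) = -14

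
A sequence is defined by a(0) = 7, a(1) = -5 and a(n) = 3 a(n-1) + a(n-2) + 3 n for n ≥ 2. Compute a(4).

4

a(2) = 3(-5) + 7 + 6 = -2
a(3) = 3(-2) + (-5) + 9 = -2
a(4) = 3(-2) + (-2) + 12 = 4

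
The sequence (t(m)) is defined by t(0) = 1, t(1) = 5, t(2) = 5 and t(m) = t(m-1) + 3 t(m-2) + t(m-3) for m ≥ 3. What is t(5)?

t(3) = 5 + 3(5) + 1 = 21
t(4) = 21 + 3(5) + 5 = 41
t(5) = 41 + 3(21) + 5 = 109

109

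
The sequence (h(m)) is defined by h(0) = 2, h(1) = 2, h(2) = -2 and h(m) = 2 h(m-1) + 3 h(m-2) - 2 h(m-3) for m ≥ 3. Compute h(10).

h(3) = 2·(-2) + 3·2 - 2·2 = -2
h(4) = 2·(-2) + 3·(-2) - 2·2 = -14
h(5) = 2·(-14) + 3·(-2) - 2·(-2) = -30
h(6) = 2·(-30) + 3·(-14) - 2·(-2) = -98
h(7) = 2·(-98) + 3·(-30) - 2·(-14) = -258
h(8) = 2·(-258) + 3·(-98) - 2·(-30) = -750
h(9) = 2·(-750) + 3·(-258) - 2·(-98) = -2078
h(10) = 2·(-2078) + 3·(-750) - 2·(-258) = -5890

-5890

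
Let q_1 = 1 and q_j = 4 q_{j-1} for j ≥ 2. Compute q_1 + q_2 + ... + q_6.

q_2 = 4·1 = 4
q_3 = 4·4 = 16
q_4 = 4·16 = 64
q_5 = 4·64 = 256
q_6 = 4·256 = 1024
Sum = 1 + 4 + 16 + 64 + 256 + 1024 = 1365

1365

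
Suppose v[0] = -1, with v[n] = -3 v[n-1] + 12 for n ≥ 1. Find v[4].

v[1] = -3·(-1) + 12 = 15
v[2] = -3·15 + 12 = -33
v[3] = -3·(-33) + 12 = 111
v[4] = -3·111 + 12 = -321

-321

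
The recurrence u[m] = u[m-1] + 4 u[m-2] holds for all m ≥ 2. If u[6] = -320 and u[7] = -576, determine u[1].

Rearranging, u[m-2] = (u[m] - u[m-1]) / 4.
u[5] = (-576 - (-320)) / 4 = -256/4 = -64
u[4] = (-320 - (-64)) / 4 = -256/4 = -64
u[3] = (-64 - (-64)) / 4 = 0/4 = 0
u[2] = (-64 - 0) / 4 = -64/4 = -16
u[1] = (0 - (-16)) / 4 = 16/4 = 4

4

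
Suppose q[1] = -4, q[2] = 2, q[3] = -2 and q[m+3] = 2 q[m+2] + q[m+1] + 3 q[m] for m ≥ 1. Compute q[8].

-544

q[4] = 2*(-2) + 2 + 3*(-4) = -14
q[5] = 2*(-14) + (-2) + 3*2 = -24
q[6] = 2*(-24) + (-14) + 3*(-2) = -68
q[7] = 2*(-68) + (-24) + 3*(-14) = -202
q[8] = 2*(-202) + (-68) + 3*(-24) = -544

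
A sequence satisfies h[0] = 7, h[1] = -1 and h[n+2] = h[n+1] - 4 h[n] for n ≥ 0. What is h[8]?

-245

h[2] = (-1) - 4·7 = -29
h[3] = (-29) - 4·(-1) = -25
h[4] = (-25) - 4·(-29) = 91
h[5] = 91 - 4·(-25) = 191
h[6] = 191 - 4·91 = -173
h[7] = (-173) - 4·191 = -937
h[8] = (-937) - 4·(-173) = -245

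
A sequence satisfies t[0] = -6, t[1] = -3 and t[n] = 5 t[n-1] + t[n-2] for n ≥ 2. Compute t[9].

t[2] = 5(-3) + (-6) = -21
t[3] = 5(-21) + (-3) = -108
t[4] = 5(-108) + (-21) = -561
t[5] = 5(-561) + (-108) = -2913
t[6] = 5(-2913) + (-561) = -15126
t[7] = 5(-15126) + (-2913) = -78543
t[8] = 5(-78543) + (-15126) = -407841
t[9] = 5(-407841) + (-78543) = -2117748

-2117748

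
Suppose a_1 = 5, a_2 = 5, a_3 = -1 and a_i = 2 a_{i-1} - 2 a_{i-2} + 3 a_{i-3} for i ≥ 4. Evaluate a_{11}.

a_4 = 2·(-1) - 2·5 + 3·5 = 3
a_5 = 2·3 - 2·(-1) + 3·5 = 23
a_6 = 2·23 - 2·3 + 3·(-1) = 37
a_7 = 2·37 - 2·23 + 3·3 = 37
a_8 = 2·37 - 2·37 + 3·23 = 69
a_9 = 2·69 - 2·37 + 3·37 = 175
a_{10} = 2·175 - 2·69 + 3·37 = 323
a_{11} = 2·323 - 2·175 + 3·69 = 503

503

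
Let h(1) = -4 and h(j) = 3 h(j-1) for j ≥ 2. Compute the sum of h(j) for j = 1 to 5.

-484

h(2) = 3(-4) = -12
h(3) = 3(-12) = -36
h(4) = 3(-36) = -108
h(5) = 3(-108) = -324
Sum = (-4) + (-12) + (-36) + (-108) + (-324) = -484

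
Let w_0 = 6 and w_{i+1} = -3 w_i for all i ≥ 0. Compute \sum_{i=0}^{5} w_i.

w_1 = -3·6 = -18
w_2 = -3·(-18) = 54
w_3 = -3·54 = -162
w_4 = -3·(-162) = 486
w_5 = -3·486 = -1458
Sum = 6 + (-18) + 54 + (-162) + 486 + (-1458) = -1092

-1092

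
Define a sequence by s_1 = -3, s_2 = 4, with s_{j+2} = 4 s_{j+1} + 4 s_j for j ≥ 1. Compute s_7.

3392

s_3 = 4*4 + 4*(-3) = 4
s_4 = 4*4 + 4*4 = 32
s_5 = 4*32 + 4*4 = 144
s_6 = 4*144 + 4*32 = 704
s_7 = 4*704 + 4*144 = 3392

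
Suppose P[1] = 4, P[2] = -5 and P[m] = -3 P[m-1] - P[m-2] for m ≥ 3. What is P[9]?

3427

P[3] = -3*(-5) - 4 = 11
P[4] = -3*11 - (-5) = -28
P[5] = -3*(-28) - 11 = 73
P[6] = -3*73 - (-28) = -191
P[7] = -3*(-191) - 73 = 500
P[8] = -3*500 - (-191) = -1309
P[9] = -3*(-1309) - 500 = 3427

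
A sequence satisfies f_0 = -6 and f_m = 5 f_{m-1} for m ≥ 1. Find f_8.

f_1 = 5(-6) = -30
f_2 = 5(-30) = -150
f_3 = 5(-150) = -750
f_4 = 5(-750) = -3750
f_5 = 5(-3750) = -18750
f_6 = 5(-18750) = -93750
f_7 = 5(-93750) = -468750
f_8 = 5(-468750) = -2343750

-2343750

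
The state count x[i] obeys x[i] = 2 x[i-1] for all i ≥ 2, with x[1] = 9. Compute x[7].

x[2] = 2(9) = 18
x[3] = 2(18) = 36
x[4] = 2(36) = 72
x[5] = 2(72) = 144
x[6] = 2(144) = 288
x[7] = 2(288) = 576

576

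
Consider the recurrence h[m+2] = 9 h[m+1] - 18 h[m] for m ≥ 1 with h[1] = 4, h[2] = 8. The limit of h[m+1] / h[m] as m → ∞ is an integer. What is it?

The characteristic equation is r^2 - 9r + 18 = 0, which factors as (r - 6)(r - 3) = 0.
So the roots are 6 and 3. Since |6| > |3| and the coefficient of 6^m is non-zero, the ratio tends to 6.

6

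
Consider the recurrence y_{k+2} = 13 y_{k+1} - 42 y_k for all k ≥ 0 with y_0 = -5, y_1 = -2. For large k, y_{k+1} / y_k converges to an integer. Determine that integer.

7

The characteristic equation is r^2 - 13r + 42 = 0, which factors as (r - 7)(r - 6) = 0.
So the roots are 7 and 6. Since |7| > |6| and the coefficient of 7^k is non-zero, the ratio tends to 7.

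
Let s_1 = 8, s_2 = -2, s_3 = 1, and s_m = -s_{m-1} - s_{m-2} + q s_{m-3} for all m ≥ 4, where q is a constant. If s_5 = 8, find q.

-1

s_4 = 1 + 8q
s_5 = -2 - 10q
So -2 - 10q = 8, giving q = -1.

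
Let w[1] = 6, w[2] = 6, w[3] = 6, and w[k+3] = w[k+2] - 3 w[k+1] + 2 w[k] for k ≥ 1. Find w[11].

186

w[4] = 6 - 3(6) + 2(6) = 0
w[5] = 0 - 3(6) + 2(6) = -6
w[6] = (-6) - 3(0) + 2(6) = 6
w[7] = 6 - 3(-6) + 2(0) = 24
w[8] = 24 - 3(6) + 2(-6) = -6
w[9] = (-6) - 3(24) + 2(6) = -66
w[10] = (-66) - 3(-6) + 2(24) = 0
w[11] = 0 - 3(-66) + 2(-6) = 186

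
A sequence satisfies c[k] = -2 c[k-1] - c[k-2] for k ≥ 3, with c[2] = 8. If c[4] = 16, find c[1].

Let c[1] = v.
c[3] = -16 - v
c[4] = 24 + 2v
So 24 + 2v = 16, giving v = -4.

-4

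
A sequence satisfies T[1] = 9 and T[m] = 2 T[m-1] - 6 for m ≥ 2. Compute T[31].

3221225478

The fixed point is -6/(1 - 2) = 6, so T[m] - 6 = 2(T[m-1] - 6).
Hence T[m] = 3·2^{m-1} + 6.
T[31] = 3·2^{30} + 6 = 3·1073741824 + 6 = 3221225478.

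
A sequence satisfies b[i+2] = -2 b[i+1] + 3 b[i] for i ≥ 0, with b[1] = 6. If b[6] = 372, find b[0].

8

Let b[0] = x.
b[2] = -12 + 3x
b[3] = 42 - 6x
b[4] = -120 + 21x
b[5] = 366 - 60x
b[6] = -1092 + 183x
So -1092 + 183x = 372, giving x = 8.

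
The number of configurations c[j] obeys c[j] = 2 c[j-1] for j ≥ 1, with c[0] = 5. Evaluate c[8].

c[1] = 2*5 = 10
c[2] = 2*10 = 20
c[3] = 2*20 = 40
c[4] = 2*40 = 80
c[5] = 2*80 = 160
c[6] = 2*160 = 320
c[7] = 2*320 = 640
c[8] = 2*640 = 1280

1280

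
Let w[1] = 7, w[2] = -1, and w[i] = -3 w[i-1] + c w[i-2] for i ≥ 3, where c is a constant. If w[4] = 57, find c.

w[3] = 3 + 7c
w[4] = -9 - 22c
So -9 - 22c = 57, giving c = -3.

-3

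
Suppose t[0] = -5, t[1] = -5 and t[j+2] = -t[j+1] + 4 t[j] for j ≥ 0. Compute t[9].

t[2] = -(-5) + 4*(-5) = -15
t[3] = -(-15) + 4*(-5) = -5
t[4] = -(-5) + 4*(-15) = -55
t[5] = -(-55) + 4*(-5) = 35
t[6] = -35 + 4*(-55) = -255
t[7] = -(-255) + 4*35 = 395
t[8] = -395 + 4*(-255) = -1415
t[9] = -(-1415) + 4*395 = 2995

2995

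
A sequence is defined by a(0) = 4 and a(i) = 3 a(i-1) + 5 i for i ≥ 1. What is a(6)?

5631

a(1) = 3·4 + 5 = 17
a(2) = 3·17 + 10 = 61
a(3) = 3·61 + 15 = 198
a(4) = 3·198 + 20 = 614
a(5) = 3·614 + 25 = 1867
a(6) = 3·1867 + 30 = 5631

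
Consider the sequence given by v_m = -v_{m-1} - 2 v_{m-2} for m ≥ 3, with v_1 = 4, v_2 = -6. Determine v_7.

38

v_3 = -(-6) - 2(4) = -2
v_4 = -(-2) - 2(-6) = 14
v_5 = -14 - 2(-2) = -10
v_6 = -(-10) - 2(14) = -18
v_7 = -(-18) - 2(-10) = 38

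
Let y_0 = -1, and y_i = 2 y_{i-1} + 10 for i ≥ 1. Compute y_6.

y_1 = 2*(-1) + 10 = 8
y_2 = 2*8 + 10 = 26
y_3 = 2*26 + 10 = 62
y_4 = 2*62 + 10 = 134
y_5 = 2*134 + 10 = 278
y_6 = 2*278 + 10 = 566

566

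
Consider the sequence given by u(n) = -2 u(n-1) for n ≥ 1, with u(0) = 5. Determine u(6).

u(1) = -2(5) = -10
u(2) = -2(-10) = 20
u(3) = -2(20) = -40
u(4) = -2(-40) = 80
u(5) = -2(80) = -160
u(6) = -2(-160) = 320

320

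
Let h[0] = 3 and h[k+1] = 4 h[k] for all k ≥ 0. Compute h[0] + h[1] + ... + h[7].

h[1] = 4(3) = 12
h[2] = 4(12) = 48
h[3] = 4(48) = 192
h[4] = 4(192) = 768
h[5] = 4(768) = 3072
h[6] = 4(3072) = 12288
h[7] = 4(12288) = 49152
Sum = 3 + 12 + 48 + 192 + 768 + 3072 + 12288 + 49152 = 65535

65535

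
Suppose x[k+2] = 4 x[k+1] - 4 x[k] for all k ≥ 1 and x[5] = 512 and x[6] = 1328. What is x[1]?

Rearranging, x[k-2] = (x[k] - 4 x[k-1]) / -4.
x[4] = (1328 - 4*512) / -4 = -720/-4 = 180
x[3] = (512 - 4*180) / -4 = -208/-4 = 52
x[2] = (180 - 4*52) / -4 = -28/-4 = 7
x[1] = (52 - 4*7) / -4 = 24/-4 = -6

-6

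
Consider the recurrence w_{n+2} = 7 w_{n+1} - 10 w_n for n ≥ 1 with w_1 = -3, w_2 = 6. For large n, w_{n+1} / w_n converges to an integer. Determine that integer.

5

The characteristic equation is r^2 - 7r + 10 = 0, which factors as (r - 5)(r - 2) = 0.
So the roots are 5 and 2. Since |5| > |2| and the coefficient of 5^n is non-zero, the ratio tends to 5.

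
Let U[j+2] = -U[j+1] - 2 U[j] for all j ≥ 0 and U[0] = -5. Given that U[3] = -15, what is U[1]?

5

Let U[1] = y.
U[2] = 10 - y
U[3] = -10 - y
So -10 - y = -15, giving y = 5.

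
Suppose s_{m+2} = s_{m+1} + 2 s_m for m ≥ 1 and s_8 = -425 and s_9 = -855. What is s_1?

Rearranging, s_{m-2} = (s_m - s_{m-1}) / 2.
s_7 = (-855 - (-425)) / 2 = -430/2 = -215
s_6 = (-425 - (-215)) / 2 = -210/2 = -105
s_5 = (-215 - (-105)) / 2 = -110/2 = -55
s_4 = (-105 - (-55)) / 2 = -50/2 = -25
s_3 = (-55 - (-25)) / 2 = -30/2 = -15
s_2 = (-25 - (-15)) / 2 = -10/2 = -5
s_1 = (-15 - (-5)) / 2 = -10/2 = -5

-5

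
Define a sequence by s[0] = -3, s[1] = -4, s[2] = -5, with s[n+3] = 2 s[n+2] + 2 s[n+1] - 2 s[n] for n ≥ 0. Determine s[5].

-66

s[3] = 2(-5) + 2(-4) - 2(-3) = -12
s[4] = 2(-12) + 2(-5) - 2(-4) = -26
s[5] = 2(-26) + 2(-12) - 2(-5) = -66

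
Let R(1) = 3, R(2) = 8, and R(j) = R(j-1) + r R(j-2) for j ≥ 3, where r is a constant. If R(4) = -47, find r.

-5

R(3) = 8 + 3r
R(4) = 8 + 11r
So 8 + 11r = -47, giving r = -5.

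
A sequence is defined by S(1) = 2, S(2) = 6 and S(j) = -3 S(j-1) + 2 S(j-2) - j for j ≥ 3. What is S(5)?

-216

S(3) = -3(6) + 2(2) - 3 = -17
S(4) = -3(-17) + 2(6) - 4 = 59
S(5) = -3(59) + 2(-17) - 5 = -216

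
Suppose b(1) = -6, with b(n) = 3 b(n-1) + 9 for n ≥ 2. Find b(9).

b(2) = 3·(-6) + 9 = -9
b(3) = 3·(-9) + 9 = -18
b(4) = 3·(-18) + 9 = -45
b(5) = 3·(-45) + 9 = -126
b(6) = 3·(-126) + 9 = -369
b(7) = 3·(-369) + 9 = -1098
b(8) = 3·(-1098) + 9 = -3285
b(9) = 3·(-3285) + 9 = -9846

-9846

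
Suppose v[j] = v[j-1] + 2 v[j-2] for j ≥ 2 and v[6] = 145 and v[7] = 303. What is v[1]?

Rearranging, v[j-2] = (v[j] - v[j-1]) / 2.
v[5] = (303 - 145) / 2 = 158/2 = 79
v[4] = (145 - 79) / 2 = 66/2 = 33
v[3] = (79 - 33) / 2 = 46/2 = 23
v[2] = (33 - 23) / 2 = 10/2 = 5
v[1] = (23 - 5) / 2 = 18/2 = 9

9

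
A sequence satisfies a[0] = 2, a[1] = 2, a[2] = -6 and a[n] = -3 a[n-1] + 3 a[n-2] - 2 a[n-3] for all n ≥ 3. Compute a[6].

a[3] = -3·(-6) + 3·2 - 2·2 = 20
a[4] = -3·20 + 3·(-6) - 2·2 = -82
a[5] = -3·(-82) + 3·20 - 2·(-6) = 318
a[6] = -3·318 + 3·(-82) - 2·20 = -1240

-1240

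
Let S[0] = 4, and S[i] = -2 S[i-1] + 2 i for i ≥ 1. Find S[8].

916

S[1] = -2*4 + 2 = -6
S[2] = -2*(-6) + 4 = 16
S[3] = -2*16 + 6 = -26
S[4] = -2*(-26) + 8 = 60
S[5] = -2*60 + 10 = -110
S[6] = -2*(-110) + 12 = 232
S[7] = -2*232 + 14 = -450
S[8] = -2*(-450) + 16 = 916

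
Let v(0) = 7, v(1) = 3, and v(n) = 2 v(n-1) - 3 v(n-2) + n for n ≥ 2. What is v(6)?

187

v(2) = 2(3) - 3(7) + 2 = -13
v(3) = 2(-13) - 3(3) + 3 = -32
v(4) = 2(-32) - 3(-13) + 4 = -21
v(5) = 2(-21) - 3(-32) + 5 = 59
v(6) = 2(59) - 3(-21) + 6 = 187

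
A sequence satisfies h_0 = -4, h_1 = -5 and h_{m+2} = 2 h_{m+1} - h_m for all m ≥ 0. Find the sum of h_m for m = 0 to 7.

-60

h_2 = 2(-5) - (-4) = -6
h_3 = 2(-6) - (-5) = -7
h_4 = 2(-7) - (-6) = -8
h_5 = 2(-8) - (-7) = -9
h_6 = 2(-9) - (-8) = -10
h_7 = 2(-10) - (-9) = -11
Sum = (-4) + (-5) + (-6) + (-7) + (-8) + (-9) + (-10) + (-11) = -60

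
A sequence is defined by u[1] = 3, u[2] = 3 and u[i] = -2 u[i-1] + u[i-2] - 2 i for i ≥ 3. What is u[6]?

91

u[3] = -2*3 + 3 - 6 = -9
u[4] = -2*(-9) + 3 - 8 = 13
u[5] = -2*13 + (-9) - 10 = -45
u[6] = -2*(-45) + 13 - 12 = 91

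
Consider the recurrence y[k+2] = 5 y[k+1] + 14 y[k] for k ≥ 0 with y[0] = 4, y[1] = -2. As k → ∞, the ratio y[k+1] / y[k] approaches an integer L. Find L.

The characteristic equation is r^2 - 5r - 14 = 0, which factors as (r - 7)(r + 2) = 0.
So the roots are 7 and -2. Since |7| > |-2| and the coefficient of 7^k is non-zero, the ratio tends to 7.

7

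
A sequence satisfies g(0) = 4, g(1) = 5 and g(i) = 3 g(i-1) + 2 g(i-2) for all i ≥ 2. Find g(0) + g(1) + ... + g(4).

g(2) = 3·5 + 2·4 = 23
g(3) = 3·23 + 2·5 = 79
g(4) = 3·79 + 2·23 = 283
Sum = 4 + 5 + 23 + 79 + 283 = 394

394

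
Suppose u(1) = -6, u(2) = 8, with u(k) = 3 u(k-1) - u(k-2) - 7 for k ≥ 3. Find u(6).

335

u(3) = 3*8 - (-6) - 7 = 23
u(4) = 3*23 - 8 - 7 = 54
u(5) = 3*54 - 23 - 7 = 132
u(6) = 3*132 - 54 - 7 = 335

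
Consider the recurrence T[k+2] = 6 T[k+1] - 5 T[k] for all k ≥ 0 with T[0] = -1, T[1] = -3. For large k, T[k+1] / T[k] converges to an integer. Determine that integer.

The characteristic equation is r^2 - 6r + 5 = 0, which factors as (r - 5)(r - 1) = 0.
So the roots are 5 and 1. Since |5| > |1| and the coefficient of 5^k is non-zero, the ratio tends to 5.

5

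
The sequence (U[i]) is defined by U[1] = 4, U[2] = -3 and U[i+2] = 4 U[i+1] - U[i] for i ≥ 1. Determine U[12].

-2299421

U[3] = 4·(-3) - 4 = -16
U[4] = 4·(-16) - (-3) = -61
U[5] = 4·(-61) - (-16) = -228
U[6] = 4·(-228) - (-61) = -851
U[7] = 4·(-851) - (-228) = -3176
U[8] = 4·(-3176) - (-851) = -11853
U[9] = 4·(-11853) - (-3176) = -44236
U[10] = 4·(-44236) - (-11853) = -165091
U[11] = 4·(-165091) - (-44236) = -616128
U[12] = 4·(-616128) - (-165091) = -2299421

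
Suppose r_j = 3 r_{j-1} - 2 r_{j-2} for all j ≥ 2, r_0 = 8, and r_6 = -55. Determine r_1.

7

Let r_1 = x.
r_2 = -16 + 3x
r_3 = -48 + 7x
r_4 = -112 + 15x
r_5 = -240 + 31x
r_6 = -496 + 63x
So -496 + 63x = -55, giving x = 7.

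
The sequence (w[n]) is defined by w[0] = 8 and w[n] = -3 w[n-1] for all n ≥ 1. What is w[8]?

w[1] = -3(8) = -24
w[2] = -3(-24) = 72
w[3] = -3(72) = -216
w[4] = -3(-216) = 648
w[5] = -3(648) = -1944
w[6] = -3(-1944) = 5832
w[7] = -3(5832) = -17496
w[8] = -3(-17496) = 52488

52488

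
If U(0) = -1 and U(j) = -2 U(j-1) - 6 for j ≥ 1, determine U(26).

67108862

The fixed point is -6/(1 + 2) = -2, so U(j) + 2 = -2(U(j-1) + 2).
Hence U(j) = 1·(-2)^j - 2.
U(26) = 1·(-2)^{26} - 2 = 1·67108864 - 2 = 67108862.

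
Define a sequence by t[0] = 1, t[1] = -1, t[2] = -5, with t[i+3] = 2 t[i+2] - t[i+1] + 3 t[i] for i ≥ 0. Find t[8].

-287

t[3] = 2(-5) - (-1) + 3(1) = -6
t[4] = 2(-6) - (-5) + 3(-1) = -10
t[5] = 2(-10) - (-6) + 3(-5) = -29
t[6] = 2(-29) - (-10) + 3(-6) = -66
t[7] = 2(-66) - (-29) + 3(-10) = -133
t[8] = 2(-133) - (-66) + 3(-29) = -287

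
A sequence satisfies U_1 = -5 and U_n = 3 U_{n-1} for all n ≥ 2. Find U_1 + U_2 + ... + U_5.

-605

U_2 = 3(-5) = -15
U_3 = 3(-15) = -45
U_4 = 3(-45) = -135
U_5 = 3(-135) = -405
Sum = (-5) + (-15) + (-45) + (-135) + (-405) = -605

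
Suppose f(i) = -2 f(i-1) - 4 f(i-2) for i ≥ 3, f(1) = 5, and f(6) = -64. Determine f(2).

-6

Let f(2) = x.
f(3) = -20 - 2x
f(4) = 40
f(5) = 8x
f(6) = -160 - 16x
So -160 - 16x = -64, giving x = -6.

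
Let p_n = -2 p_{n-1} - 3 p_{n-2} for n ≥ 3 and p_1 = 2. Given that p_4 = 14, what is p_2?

2

Let p_2 = v.
p_3 = -6 - 2v
p_4 = 12 + v
So 12 + v = 14, giving v = 2.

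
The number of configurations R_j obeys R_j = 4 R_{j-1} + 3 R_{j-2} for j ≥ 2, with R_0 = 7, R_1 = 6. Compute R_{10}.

9311229

R_2 = 4*6 + 3*7 = 45
R_3 = 4*45 + 3*6 = 198
R_4 = 4*198 + 3*45 = 927
R_5 = 4*927 + 3*198 = 4302
R_6 = 4*4302 + 3*927 = 19989
R_7 = 4*19989 + 3*4302 = 92862
R_8 = 4*92862 + 3*19989 = 431415
R_9 = 4*431415 + 3*92862 = 2004246
R_{10} = 4*2004246 + 3*431415 = 9311229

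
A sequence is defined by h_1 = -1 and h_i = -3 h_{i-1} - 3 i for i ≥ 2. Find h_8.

-690

h_2 = -3*(-1) - 6 = -3
h_3 = -3*(-3) - 9 = 0
h_4 = -3*0 - 12 = -12
h_5 = -3*(-12) - 15 = 21
h_6 = -3*21 - 18 = -81
h_7 = -3*(-81) - 21 = 222
h_8 = -3*222 - 24 = -690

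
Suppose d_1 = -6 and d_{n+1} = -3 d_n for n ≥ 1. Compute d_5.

d_2 = -3*(-6) = 18
d_3 = -3*18 = -54
d_4 = -3*(-54) = 162
d_5 = -3*162 = -486

-486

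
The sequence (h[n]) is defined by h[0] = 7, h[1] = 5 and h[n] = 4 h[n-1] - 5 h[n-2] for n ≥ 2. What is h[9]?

5765

h[2] = 4*5 - 5*7 = -15
h[3] = 4*(-15) - 5*5 = -85
h[4] = 4*(-85) - 5*(-15) = -265
h[5] = 4*(-265) - 5*(-85) = -635
h[6] = 4*(-635) - 5*(-265) = -1215
h[7] = 4*(-1215) - 5*(-635) = -1685
h[8] = 4*(-1685) - 5*(-1215) = -665
h[9] = 4*(-665) - 5*(-1685) = 5765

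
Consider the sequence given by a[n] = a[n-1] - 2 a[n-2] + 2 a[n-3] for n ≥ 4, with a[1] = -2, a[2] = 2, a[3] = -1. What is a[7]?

a[4] = (-1) - 2*2 + 2*(-2) = -9
a[5] = (-9) - 2*(-1) + 2*2 = -3
a[6] = (-3) - 2*(-9) + 2*(-1) = 13
a[7] = 13 - 2*(-3) + 2*(-9) = 1

1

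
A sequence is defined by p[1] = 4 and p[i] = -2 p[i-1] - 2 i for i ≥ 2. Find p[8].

-660

p[2] = -2·4 - 4 = -12
p[3] = -2·(-12) - 6 = 18
p[4] = -2·18 - 8 = -44
p[5] = -2·(-44) - 10 = 78
p[6] = -2·78 - 12 = -168
p[7] = -2·(-168) - 14 = 322
p[8] = -2·322 - 16 = -660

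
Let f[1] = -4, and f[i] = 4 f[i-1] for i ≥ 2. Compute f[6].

-4096

f[2] = 4*(-4) = -16
f[3] = 4*(-16) = -64
f[4] = 4*(-64) = -256
f[5] = 4*(-256) = -1024
f[6] = 4*(-1024) = -4096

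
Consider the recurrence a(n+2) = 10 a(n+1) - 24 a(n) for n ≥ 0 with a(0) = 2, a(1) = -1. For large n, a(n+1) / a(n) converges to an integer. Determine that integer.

6

The characteristic equation is r^2 - 10r + 24 = 0, which factors as (r - 6)(r - 4) = 0.
So the roots are 6 and 4. Since |6| > |4| and the coefficient of 6^n is non-zero, the ratio tends to 6.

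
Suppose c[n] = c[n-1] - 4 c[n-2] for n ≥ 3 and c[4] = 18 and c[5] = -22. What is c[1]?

Rearranging, c[n-2] = (c[n] - c[n-1]) / -4.
c[3] = (-22 - 18) / -4 = -40/-4 = 10
c[2] = (18 - 10) / -4 = 8/-4 = -2
c[1] = (10 - (-2)) / -4 = 12/-4 = -3

-3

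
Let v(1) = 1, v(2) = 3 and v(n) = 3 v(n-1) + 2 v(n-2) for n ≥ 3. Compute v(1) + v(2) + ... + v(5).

v(3) = 3·3 + 2·1 = 11
v(4) = 3·11 + 2·3 = 39
v(5) = 3·39 + 2·11 = 139
Sum = 1 + 3 + 11 + 39 + 139 = 193

193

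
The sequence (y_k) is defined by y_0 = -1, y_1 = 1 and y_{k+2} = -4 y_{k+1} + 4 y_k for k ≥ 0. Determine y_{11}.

10748928

y_2 = -4(1) + 4(-1) = -8
y_3 = -4(-8) + 4(1) = 36
y_4 = -4(36) + 4(-8) = -176
y_5 = -4(-176) + 4(36) = 848
y_6 = -4(848) + 4(-176) = -4096
y_7 = -4(-4096) + 4(848) = 19776
y_8 = -4(19776) + 4(-4096) = -95488
y_9 = -4(-95488) + 4(19776) = 461056
y_{10} = -4(461056) + 4(-95488) = -2226176
y_{11} = -4(-2226176) + 4(461056) = 10748928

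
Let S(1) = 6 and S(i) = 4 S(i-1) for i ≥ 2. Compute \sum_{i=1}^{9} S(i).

S(2) = 4·6 = 24
S(3) = 4·24 = 96
S(4) = 4·96 = 384
S(5) = 4·384 = 1536
S(6) = 4·1536 = 6144
S(7) = 4·6144 = 24576
S(8) = 4·24576 = 98304
S(9) = 4·98304 = 393216
Sum = 6 + 24 + 96 + 384 + 1536 + 6144 + 24576 + 98304 + 393216 = 524286

524286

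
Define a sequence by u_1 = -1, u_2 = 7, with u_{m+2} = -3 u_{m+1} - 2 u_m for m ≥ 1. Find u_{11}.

u_3 = -3·7 - 2·(-1) = -19
u_4 = -3·(-19) - 2·7 = 43
u_5 = -3·43 - 2·(-19) = -91
u_6 = -3·(-91) - 2·43 = 187
u_7 = -3·187 - 2·(-91) = -379
u_8 = -3·(-379) - 2·187 = 763
u_9 = -3·763 - 2·(-379) = -1531
u_{10} = -3·(-1531) - 2·763 = 3067
u_{11} = -3·3067 - 2·(-1531) = -6139

-6139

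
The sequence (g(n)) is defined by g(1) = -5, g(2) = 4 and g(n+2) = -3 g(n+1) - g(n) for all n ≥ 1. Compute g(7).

g(3) = -3*4 - (-5) = -7
g(4) = -3*(-7) - 4 = 17
g(5) = -3*17 - (-7) = -44
g(6) = -3*(-44) - 17 = 115
g(7) = -3*115 - (-44) = -301

-301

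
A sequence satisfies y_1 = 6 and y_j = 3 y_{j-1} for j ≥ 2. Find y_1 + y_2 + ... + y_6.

2184

y_2 = 3·6 = 18
y_3 = 3·18 = 54
y_4 = 3·54 = 162
y_5 = 3·162 = 486
y_6 = 3·486 = 1458
Sum = 6 + 18 + 54 + 162 + 486 + 1458 = 2184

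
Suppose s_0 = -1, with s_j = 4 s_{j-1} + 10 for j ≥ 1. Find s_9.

s_1 = 4*(-1) + 10 = 6
s_2 = 4*6 + 10 = 34
s_3 = 4*34 + 10 = 146
s_4 = 4*146 + 10 = 594
s_5 = 4*594 + 10 = 2386
s_6 = 4*2386 + 10 = 9554
s_7 = 4*9554 + 10 = 38226
s_8 = 4*38226 + 10 = 152914
s_9 = 4*152914 + 10 = 611666

611666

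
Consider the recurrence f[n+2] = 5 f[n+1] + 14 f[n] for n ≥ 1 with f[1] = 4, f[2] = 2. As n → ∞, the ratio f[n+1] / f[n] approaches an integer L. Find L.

The characteristic equation is r^2 - 5r - 14 = 0, which factors as (r - 7)(r + 2) = 0.
So the roots are 7 and -2. Since |7| > |-2| and the coefficient of 7^n is non-zero, the ratio tends to 7.

7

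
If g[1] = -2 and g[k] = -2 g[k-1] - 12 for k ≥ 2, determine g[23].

8388604

The fixed point is -12/(1 + 2) = -4, so g[k] + 4 = -2(g[k-1] + 4).
Hence g[k] = 2·(-2)^{k-1} - 4.
g[23] = 2·(-2)^{22} - 4 = 2·4194304 - 4 = 8388604.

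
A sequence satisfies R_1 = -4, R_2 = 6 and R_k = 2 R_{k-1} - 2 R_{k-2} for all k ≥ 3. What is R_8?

-112

R_3 = 2*6 - 2*(-4) = 20
R_4 = 2*20 - 2*6 = 28
R_5 = 2*28 - 2*20 = 16
R_6 = 2*16 - 2*28 = -24
R_7 = 2*(-24) - 2*16 = -80
R_8 = 2*(-80) - 2*(-24) = -112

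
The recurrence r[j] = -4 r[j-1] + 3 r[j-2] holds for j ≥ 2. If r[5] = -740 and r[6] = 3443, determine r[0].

Rearranging, r[j-2] = (r[j] + 4 r[j-1]) / 3.
r[4] = (3443 + 4·(-740)) / 3 = 483/3 = 161
r[3] = (-740 + 4·161) / 3 = -96/3 = -32
r[2] = (161 + 4·(-32)) / 3 = 33/3 = 11
r[1] = (-32 + 4·11) / 3 = 12/3 = 4
r[0] = (11 + 4·4) / 3 = 27/3 = 9

9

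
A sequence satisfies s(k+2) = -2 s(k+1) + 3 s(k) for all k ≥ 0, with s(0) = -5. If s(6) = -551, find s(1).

-2

Let s(1) = w.
s(2) = -15 - 2w
s(3) = 30 + 7w
s(4) = -105 - 20w
s(5) = 300 + 61w
s(6) = -915 - 182w
So -915 - 182w = -551, giving w = -2.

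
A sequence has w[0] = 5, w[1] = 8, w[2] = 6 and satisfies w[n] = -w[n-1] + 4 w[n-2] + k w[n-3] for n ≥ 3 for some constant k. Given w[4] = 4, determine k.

2

w[3] = 26 + 5k
w[4] = -2 + 3k
So -2 + 3k = 4, giving k = 2.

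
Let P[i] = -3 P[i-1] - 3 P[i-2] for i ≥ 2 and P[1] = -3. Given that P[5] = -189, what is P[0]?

Let P[0] = z.
P[2] = 9 - 3z
P[3] = -18 + 9z
P[4] = 27 - 18z
P[5] = -27 + 27z
So -27 + 27z = -189, giving z = -6.

-6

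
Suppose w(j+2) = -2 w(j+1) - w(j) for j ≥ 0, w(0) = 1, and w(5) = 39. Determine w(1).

Let w(1) = y.
w(2) = -1 - 2y
w(3) = 2 + 3y
w(4) = -3 - 4y
w(5) = 4 + 5y
So 4 + 5y = 39, giving y = 7.

7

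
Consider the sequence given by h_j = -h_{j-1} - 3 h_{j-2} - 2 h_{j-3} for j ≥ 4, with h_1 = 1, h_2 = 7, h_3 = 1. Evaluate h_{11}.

h_4 = -1 - 3*7 - 2*1 = -24
h_5 = -(-24) - 3*1 - 2*7 = 7
h_6 = -7 - 3*(-24) - 2*1 = 63
h_7 = -63 - 3*7 - 2*(-24) = -36
h_8 = -(-36) - 3*63 - 2*7 = -167
h_9 = -(-167) - 3*(-36) - 2*63 = 149
h_{10} = -149 - 3*(-167) - 2*(-36) = 424
h_{11} = -424 - 3*149 - 2*(-167) = -537

-537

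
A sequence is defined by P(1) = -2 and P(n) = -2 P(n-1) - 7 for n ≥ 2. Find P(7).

P(2) = -2*(-2) - 7 = -3
P(3) = -2*(-3) - 7 = -1
P(4) = -2*(-1) - 7 = -5
P(5) = -2*(-5) - 7 = 3
P(6) = -2*3 - 7 = -13
P(7) = -2*(-13) - 7 = 19

19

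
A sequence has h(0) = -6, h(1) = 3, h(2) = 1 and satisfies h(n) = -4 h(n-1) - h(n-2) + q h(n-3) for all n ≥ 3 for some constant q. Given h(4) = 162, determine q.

h(3) = -7 - 6q
h(4) = 27 + 27q
So 27 + 27q = 162, giving q = 5.

5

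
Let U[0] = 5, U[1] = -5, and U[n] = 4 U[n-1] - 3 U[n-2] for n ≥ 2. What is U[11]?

-885725

U[2] = 4·(-5) - 3·5 = -35
U[3] = 4·(-35) - 3·(-5) = -125
U[4] = 4·(-125) - 3·(-35) = -395
U[5] = 4·(-395) - 3·(-125) = -1205
U[6] = 4·(-1205) - 3·(-395) = -3635
U[7] = 4·(-3635) - 3·(-1205) = -10925
U[8] = 4·(-10925) - 3·(-3635) = -32795
U[9] = 4·(-32795) - 3·(-10925) = -98405
U[10] = 4·(-98405) - 3·(-32795) = -295235
U[11] = 4·(-295235) - 3·(-98405) = -885725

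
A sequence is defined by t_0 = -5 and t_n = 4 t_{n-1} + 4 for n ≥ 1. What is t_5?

-3756

t_1 = 4*(-5) + 4 = -16
t_2 = 4*(-16) + 4 = -60
t_3 = 4*(-60) + 4 = -236
t_4 = 4*(-236) + 4 = -940
t_5 = 4*(-940) + 4 = -3756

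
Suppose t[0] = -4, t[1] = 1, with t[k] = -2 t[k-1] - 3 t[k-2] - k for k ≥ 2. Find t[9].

t[2] = -2·1 - 3·(-4) - 2 = 8
t[3] = -2·8 - 3·1 - 3 = -22
t[4] = -2·(-22) - 3·8 - 4 = 16
t[5] = -2·16 - 3·(-22) - 5 = 29
t[6] = -2·29 - 3·16 - 6 = -112
t[7] = -2·(-112) - 3·29 - 7 = 130
t[8] = -2·130 - 3·(-112) - 8 = 68
t[9] = -2·68 - 3·130 - 9 = -535

-535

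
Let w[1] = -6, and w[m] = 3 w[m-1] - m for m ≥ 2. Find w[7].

-5281

w[2] = 3*(-6) - 2 = -20
w[3] = 3*(-20) - 3 = -63
w[4] = 3*(-63) - 4 = -193
w[5] = 3*(-193) - 5 = -584
w[6] = 3*(-584) - 6 = -1758
w[7] = 3*(-1758) - 7 = -5281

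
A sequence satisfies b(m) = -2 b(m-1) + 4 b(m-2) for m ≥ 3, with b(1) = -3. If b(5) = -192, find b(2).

Let b(2) = v.
b(3) = -12 - 2v
b(4) = 24 + 8v
b(5) = -96 - 24v
So -96 - 24v = -192, giving v = 4.

4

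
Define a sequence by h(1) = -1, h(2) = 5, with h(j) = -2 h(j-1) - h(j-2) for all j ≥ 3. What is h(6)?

21

h(3) = -2·5 - (-1) = -9
h(4) = -2·(-9) - 5 = 13
h(5) = -2·13 - (-9) = -17
h(6) = -2·(-17) - 13 = 21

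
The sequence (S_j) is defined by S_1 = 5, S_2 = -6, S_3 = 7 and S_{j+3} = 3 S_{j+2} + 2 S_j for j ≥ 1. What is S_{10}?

27157

S_4 = 3*7 + 2*5 = 31
S_5 = 3*31 + 2*(-6) = 81
S_6 = 3*81 + 2*7 = 257
S_7 = 3*257 + 2*31 = 833
S_8 = 3*833 + 2*81 = 2661
S_9 = 3*2661 + 2*257 = 8497
S_{10} = 3*8497 + 2*833 = 27157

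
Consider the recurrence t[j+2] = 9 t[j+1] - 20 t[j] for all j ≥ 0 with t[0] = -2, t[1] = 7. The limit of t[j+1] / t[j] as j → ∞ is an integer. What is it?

The characteristic equation is r^2 - 9r + 20 = 0, which factors as (r - 5)(r - 4) = 0.
So the roots are 5 and 4. Since |5| > |4| and the coefficient of 5^j is non-zero, the ratio tends to 5.

5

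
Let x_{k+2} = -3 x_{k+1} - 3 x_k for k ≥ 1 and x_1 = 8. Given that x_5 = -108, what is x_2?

-4

Let x_2 = v.
x_3 = -24 - 3v
x_4 = 72 + 6v
x_5 = -144 - 9v
So -144 - 9v = -108, giving v = -4.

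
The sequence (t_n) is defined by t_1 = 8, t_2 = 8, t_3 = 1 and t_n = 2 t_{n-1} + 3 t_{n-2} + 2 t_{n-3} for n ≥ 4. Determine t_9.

t_4 = 2·1 + 3·8 + 2·8 = 42
t_5 = 2·42 + 3·1 + 2·8 = 103
t_6 = 2·103 + 3·42 + 2·1 = 334
t_7 = 2·334 + 3·103 + 2·42 = 1061
t_8 = 2·1061 + 3·334 + 2·103 = 3330
t_9 = 2·3330 + 3·1061 + 2·334 = 10511

10511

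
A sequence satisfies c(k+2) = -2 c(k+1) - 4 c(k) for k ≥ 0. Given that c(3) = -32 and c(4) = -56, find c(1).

Rearranging, c(k-2) = (c(k) + 2 c(k-1)) / -4.
c(2) = (-56 + 2·(-32)) / -4 = -120/-4 = 30
c(1) = (-32 + 2·30) / -4 = 28/-4 = -7

-7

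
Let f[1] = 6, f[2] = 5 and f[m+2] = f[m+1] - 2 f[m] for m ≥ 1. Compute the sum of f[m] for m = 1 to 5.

f[3] = 5 - 2*6 = -7
f[4] = (-7) - 2*5 = -17
f[5] = (-17) - 2*(-7) = -3
Sum = 6 + 5 + (-7) + (-17) + (-3) = -16

-16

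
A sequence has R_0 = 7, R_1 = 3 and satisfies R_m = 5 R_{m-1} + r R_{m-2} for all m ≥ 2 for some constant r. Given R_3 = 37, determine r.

R_2 = 15 + 7r
R_3 = 75 + 38r
So 75 + 38r = 37, giving r = -1.

-1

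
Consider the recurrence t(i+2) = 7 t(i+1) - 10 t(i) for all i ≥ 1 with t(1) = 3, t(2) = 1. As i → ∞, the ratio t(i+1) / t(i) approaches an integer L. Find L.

5

The characteristic equation is r^2 - 7r + 10 = 0, which factors as (r - 5)(r - 2) = 0.
So the roots are 5 and 2. Since |5| > |2| and the coefficient of 5^i is non-zero, the ratio tends to 5.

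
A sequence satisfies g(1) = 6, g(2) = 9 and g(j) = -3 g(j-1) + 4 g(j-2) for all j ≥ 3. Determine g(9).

-39315

g(3) = -3(9) + 4(6) = -3
g(4) = -3(-3) + 4(9) = 45
g(5) = -3(45) + 4(-3) = -147
g(6) = -3(-147) + 4(45) = 621
g(7) = -3(621) + 4(-147) = -2451
g(8) = -3(-2451) + 4(621) = 9837
g(9) = -3(9837) + 4(-2451) = -39315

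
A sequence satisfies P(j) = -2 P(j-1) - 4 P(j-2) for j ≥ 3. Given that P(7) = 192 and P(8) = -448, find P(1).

Rearranging, P(j-2) = (P(j) + 2 P(j-1)) / -4.
P(6) = (-448 + 2*192) / -4 = -64/-4 = 16
P(5) = (192 + 2*16) / -4 = 224/-4 = -56
P(4) = (16 + 2*(-56)) / -4 = -96/-4 = 24
P(3) = (-56 + 2*24) / -4 = -8/-4 = 2
P(2) = (24 + 2*2) / -4 = 28/-4 = -7
P(1) = (2 + 2*(-7)) / -4 = -12/-4 = 3

3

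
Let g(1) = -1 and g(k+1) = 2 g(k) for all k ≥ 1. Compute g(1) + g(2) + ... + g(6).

-63

g(2) = 2(-1) = -2
g(3) = 2(-2) = -4
g(4) = 2(-4) = -8
g(5) = 2(-8) = -16
g(6) = 2(-16) = -32
Sum = (-1) + (-2) + (-4) + (-8) + (-16) + (-32) = -63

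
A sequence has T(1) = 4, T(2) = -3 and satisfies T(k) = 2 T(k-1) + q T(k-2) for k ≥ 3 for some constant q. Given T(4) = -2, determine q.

T(3) = -6 + 4q
T(4) = -12 + 5q
So -12 + 5q = -2, giving q = 2.

2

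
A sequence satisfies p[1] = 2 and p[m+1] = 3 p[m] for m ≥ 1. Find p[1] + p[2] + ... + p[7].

2186

p[2] = 3*2 = 6
p[3] = 3*6 = 18
p[4] = 3*18 = 54
p[5] = 3*54 = 162
p[6] = 3*162 = 486
p[7] = 3*486 = 1458
Sum = 2 + 6 + 18 + 54 + 162 + 486 + 1458 = 2186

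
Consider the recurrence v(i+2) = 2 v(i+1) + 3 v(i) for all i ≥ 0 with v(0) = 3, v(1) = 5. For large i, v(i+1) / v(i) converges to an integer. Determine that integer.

3

The characteristic equation is r^2 - 2r - 3 = 0, which factors as (r - 3)(r + 1) = 0.
So the roots are 3 and -1. Since |3| > |-1| and the coefficient of 3^i is non-zero, the ratio tends to 3.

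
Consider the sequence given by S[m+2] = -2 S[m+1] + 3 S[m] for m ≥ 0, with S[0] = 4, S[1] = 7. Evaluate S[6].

S[2] = -2·7 + 3·4 = -2
S[3] = -2·(-2) + 3·7 = 25
S[4] = -2·25 + 3·(-2) = -56
S[5] = -2·(-56) + 3·25 = 187
S[6] = -2·187 + 3·(-56) = -542

-542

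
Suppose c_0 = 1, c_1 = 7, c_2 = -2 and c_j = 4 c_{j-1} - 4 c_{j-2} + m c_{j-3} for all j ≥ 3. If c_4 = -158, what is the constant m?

-2

c_3 = -36 + m
c_4 = -136 + 11m
So -136 + 11m = -158, giving m = -2.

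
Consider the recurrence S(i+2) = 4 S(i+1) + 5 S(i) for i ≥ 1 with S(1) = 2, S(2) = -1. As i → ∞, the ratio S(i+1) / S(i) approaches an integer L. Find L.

5

The characteristic equation is r^2 - 4r - 5 = 0, which factors as (r - 5)(r + 1) = 0.
So the roots are 5 and -1. Since |5| > |-1| and the coefficient of 5^i is non-zero, the ratio tends to 5.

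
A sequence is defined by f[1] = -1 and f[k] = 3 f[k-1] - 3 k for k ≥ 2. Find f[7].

-3450

f[2] = 3·(-1) - 6 = -9
f[3] = 3·(-9) - 9 = -36
f[4] = 3·(-36) - 12 = -120
f[5] = 3·(-120) - 15 = -375
f[6] = 3·(-375) - 18 = -1143
f[7] = 3·(-1143) - 21 = -3450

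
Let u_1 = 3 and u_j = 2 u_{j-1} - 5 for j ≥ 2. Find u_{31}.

The fixed point is -5/(1 - 2) = 5, so u_j - 5 = 2(u_{j-1} - 5).
Hence u_j = -2·2^{j-1} + 5.
u_{31} = -2·2^{30} + 5 = -2·1073741824 + 5 = -2147483643.

-2147483643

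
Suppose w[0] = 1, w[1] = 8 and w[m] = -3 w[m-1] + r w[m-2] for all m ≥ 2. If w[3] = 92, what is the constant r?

w[2] = -24 + r
w[3] = 72 + 5r
So 72 + 5r = 92, giving r = 4.

4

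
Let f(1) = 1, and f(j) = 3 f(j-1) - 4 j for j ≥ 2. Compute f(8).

-8729

f(2) = 3*1 - 8 = -5
f(3) = 3*(-5) - 12 = -27
f(4) = 3*(-27) - 16 = -97
f(5) = 3*(-97) - 20 = -311
f(6) = 3*(-311) - 24 = -957
f(7) = 3*(-957) - 28 = -2899
f(8) = 3*(-2899) - 32 = -8729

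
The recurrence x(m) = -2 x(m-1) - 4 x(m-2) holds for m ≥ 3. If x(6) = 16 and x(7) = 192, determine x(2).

-7

Rearranging, x(m-2) = (x(m) + 2 x(m-1)) / -4.
x(5) = (192 + 2(16)) / -4 = 224/-4 = -56
x(4) = (16 + 2(-56)) / -4 = -96/-4 = 24
x(3) = (-56 + 2(24)) / -4 = -8/-4 = 2
x(2) = (24 + 2(2)) / -4 = 28/-4 = -7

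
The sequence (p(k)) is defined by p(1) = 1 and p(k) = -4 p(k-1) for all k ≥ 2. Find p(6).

-1024

p(2) = -4*1 = -4
p(3) = -4*(-4) = 16
p(4) = -4*16 = -64
p(5) = -4*(-64) = 256
p(6) = -4*256 = -1024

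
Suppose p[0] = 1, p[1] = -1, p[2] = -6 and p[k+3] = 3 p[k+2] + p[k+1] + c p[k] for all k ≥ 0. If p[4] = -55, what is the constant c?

p[3] = -19 + c
p[4] = -63 + 2c
So -63 + 2c = -55, giving c = 4.

4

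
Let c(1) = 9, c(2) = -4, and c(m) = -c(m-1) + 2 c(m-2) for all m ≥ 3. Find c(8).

-550

c(3) = -(-4) + 2(9) = 22
c(4) = -22 + 2(-4) = -30
c(5) = -(-30) + 2(22) = 74
c(6) = -74 + 2(-30) = -134
c(7) = -(-134) + 2(74) = 282
c(8) = -282 + 2(-134) = -550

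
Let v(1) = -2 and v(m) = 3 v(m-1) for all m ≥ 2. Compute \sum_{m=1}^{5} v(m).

-242

v(2) = 3·(-2) = -6
v(3) = 3·(-6) = -18
v(4) = 3·(-18) = -54
v(5) = 3·(-54) = -162
Sum = (-2) + (-6) + (-18) + (-54) + (-162) = -242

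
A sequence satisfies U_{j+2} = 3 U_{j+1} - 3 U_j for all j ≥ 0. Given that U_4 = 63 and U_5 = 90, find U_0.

-3

Rearranging, U_{j-2} = (U_j - 3 U_{j-1}) / -3.
U_3 = (90 - 3·63) / -3 = -99/-3 = 33
U_2 = (63 - 3·33) / -3 = -36/-3 = 12
U_1 = (33 - 3·12) / -3 = -3/-3 = 1
U_0 = (12 - 3·1) / -3 = 9/-3 = -3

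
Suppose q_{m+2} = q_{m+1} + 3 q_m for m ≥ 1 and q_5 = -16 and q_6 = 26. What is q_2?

8

Rearranging, q_{m-2} = (q_m - q_{m-1}) / 3.
q_4 = (26 - (-16)) / 3 = 42/3 = 14
q_3 = (-16 - 14) / 3 = -30/3 = -10
q_2 = (14 - (-10)) / 3 = 24/3 = 8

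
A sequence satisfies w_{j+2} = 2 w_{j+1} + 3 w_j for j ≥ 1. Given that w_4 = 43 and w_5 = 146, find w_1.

6

Rearranging, w_{j-2} = (w_j - 2 w_{j-1}) / 3.
w_3 = (146 - 2·43) / 3 = 60/3 = 20
w_2 = (43 - 2·20) / 3 = 3/3 = 1
w_1 = (20 - 2·1) / 3 = 18/3 = 6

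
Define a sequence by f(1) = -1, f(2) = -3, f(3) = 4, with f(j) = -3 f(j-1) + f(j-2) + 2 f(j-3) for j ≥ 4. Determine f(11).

45529

f(4) = -3(4) + (-3) + 2(-1) = -17
f(5) = -3(-17) + 4 + 2(-3) = 49
f(6) = -3(49) + (-17) + 2(4) = -156
f(7) = -3(-156) + 49 + 2(-17) = 483
f(8) = -3(483) + (-156) + 2(49) = -1507
f(9) = -3(-1507) + 483 + 2(-156) = 4692
f(10) = -3(4692) + (-1507) + 2(483) = -14617
f(11) = -3(-14617) + 4692 + 2(-1507) = 45529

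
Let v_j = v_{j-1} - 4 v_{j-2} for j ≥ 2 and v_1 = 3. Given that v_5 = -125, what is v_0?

-5

Let v_0 = w.
v_2 = 3 - 4w
v_3 = -9 - 4w
v_4 = -21 + 12w
v_5 = 15 + 28w
So 15 + 28w = -125, giving w = -5.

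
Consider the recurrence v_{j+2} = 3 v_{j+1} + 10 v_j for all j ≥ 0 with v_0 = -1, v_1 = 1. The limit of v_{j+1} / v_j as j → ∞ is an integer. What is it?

5

The characteristic equation is r^2 - 3r - 10 = 0, which factors as (r - 5)(r + 2) = 0.
So the roots are 5 and -2. Since |5| > |-2| and the coefficient of 5^j is non-zero, the ratio tends to 5.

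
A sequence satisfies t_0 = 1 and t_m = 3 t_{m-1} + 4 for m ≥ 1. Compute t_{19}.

The fixed point is 4/(1 - 3) = -2, so t_m + 2 = 3(t_{m-1} + 2).
Hence t_m = 3·3^m - 2.
t_{19} = 3·3^{19} - 2 = 3·1162261467 - 2 = 3486784399.

3486784399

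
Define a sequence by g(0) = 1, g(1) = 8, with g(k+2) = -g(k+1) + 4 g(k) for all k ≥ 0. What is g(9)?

7556

g(2) = -8 + 4·1 = -4
g(3) = -(-4) + 4·8 = 36
g(4) = -36 + 4·(-4) = -52
g(5) = -(-52) + 4·36 = 196
g(6) = -196 + 4·(-52) = -404
g(7) = -(-404) + 4·196 = 1188
g(8) = -1188 + 4·(-404) = -2804
g(9) = -(-2804) + 4·1188 = 7556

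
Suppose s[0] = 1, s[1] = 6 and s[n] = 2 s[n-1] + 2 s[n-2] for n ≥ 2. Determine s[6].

s[2] = 2*6 + 2*1 = 14
s[3] = 2*14 + 2*6 = 40
s[4] = 2*40 + 2*14 = 108
s[5] = 2*108 + 2*40 = 296
s[6] = 2*296 + 2*108 = 808

808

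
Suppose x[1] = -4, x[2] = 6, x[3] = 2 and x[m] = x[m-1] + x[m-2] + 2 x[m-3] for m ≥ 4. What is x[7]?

32

x[4] = 2 + 6 + 2*(-4) = 0
x[5] = 0 + 2 + 2*6 = 14
x[6] = 14 + 0 + 2*2 = 18
x[7] = 18 + 14 + 2*0 = 32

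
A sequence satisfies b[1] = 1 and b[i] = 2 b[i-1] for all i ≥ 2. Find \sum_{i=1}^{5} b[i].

b[2] = 2·1 = 2
b[3] = 2·2 = 4
b[4] = 2·4 = 8
b[5] = 2·8 = 16
Sum = 1 + 2 + 4 + 8 + 16 = 31

31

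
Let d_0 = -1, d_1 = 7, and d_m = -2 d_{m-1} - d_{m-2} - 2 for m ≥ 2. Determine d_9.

d_2 = -2·7 - (-1) - 2 = -15
d_3 = -2·(-15) - 7 - 2 = 21
d_4 = -2·21 - (-15) - 2 = -29
d_5 = -2·(-29) - 21 - 2 = 35
d_6 = -2·35 - (-29) - 2 = -43
d_7 = -2·(-43) - 35 - 2 = 49
d_8 = -2·49 - (-43) - 2 = -57
d_9 = -2·(-57) - 49 - 2 = 63

63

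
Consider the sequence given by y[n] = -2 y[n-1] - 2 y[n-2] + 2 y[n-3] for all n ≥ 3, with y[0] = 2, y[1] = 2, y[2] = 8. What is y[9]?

y[3] = -2·8 - 2·2 + 2·2 = -16
y[4] = -2·(-16) - 2·8 + 2·2 = 20
y[5] = -2·20 - 2·(-16) + 2·8 = 8
y[6] = -2·8 - 2·20 + 2·(-16) = -88
y[7] = -2·(-88) - 2·8 + 2·20 = 200
y[8] = -2·200 - 2·(-88) + 2·8 = -208
y[9] = -2·(-208) - 2·200 + 2·(-88) = -160

-160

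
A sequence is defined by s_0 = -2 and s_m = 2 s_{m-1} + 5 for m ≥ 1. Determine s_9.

s_1 = 2*(-2) + 5 = 1
s_2 = 2*1 + 5 = 7
s_3 = 2*7 + 5 = 19
s_4 = 2*19 + 5 = 43
s_5 = 2*43 + 5 = 91
s_6 = 2*91 + 5 = 187
s_7 = 2*187 + 5 = 379
s_8 = 2*379 + 5 = 763
s_9 = 2*763 + 5 = 1531

1531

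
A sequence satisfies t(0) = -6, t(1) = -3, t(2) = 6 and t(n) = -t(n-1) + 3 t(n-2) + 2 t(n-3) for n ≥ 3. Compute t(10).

t(3) = -6 + 3*(-3) + 2*(-6) = -27
t(4) = -(-27) + 3*6 + 2*(-3) = 39
t(5) = -39 + 3*(-27) + 2*6 = -108
t(6) = -(-108) + 3*39 + 2*(-27) = 171
t(7) = -171 + 3*(-108) + 2*39 = -417
t(8) = -(-417) + 3*171 + 2*(-108) = 714
t(9) = -714 + 3*(-417) + 2*171 = -1623
t(10) = -(-1623) + 3*714 + 2*(-417) = 2931

2931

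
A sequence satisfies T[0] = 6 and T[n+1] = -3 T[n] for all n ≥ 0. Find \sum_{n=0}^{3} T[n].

-120

T[1] = -3·6 = -18
T[2] = -3·(-18) = 54
T[3] = -3·54 = -162
Sum = 6 + (-18) + 54 + (-162) = -120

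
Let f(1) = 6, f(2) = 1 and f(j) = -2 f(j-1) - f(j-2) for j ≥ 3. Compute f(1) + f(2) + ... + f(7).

-15

f(3) = -2*1 - 6 = -8
f(4) = -2*(-8) - 1 = 15
f(5) = -2*15 - (-8) = -22
f(6) = -2*(-22) - 15 = 29
f(7) = -2*29 - (-22) = -36
Sum = 6 + 1 + (-8) + 15 + (-22) + 29 + (-36) = -15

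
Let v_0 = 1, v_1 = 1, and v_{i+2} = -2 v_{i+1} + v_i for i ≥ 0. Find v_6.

v_2 = -2*1 + 1 = -1
v_3 = -2*(-1) + 1 = 3
v_4 = -2*3 + (-1) = -7
v_5 = -2*(-7) + 3 = 17
v_6 = -2*17 + (-7) = -41

-41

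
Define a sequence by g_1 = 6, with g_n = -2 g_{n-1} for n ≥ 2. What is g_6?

-192

g_2 = -2·6 = -12
g_3 = -2·(-12) = 24
g_4 = -2·24 = -48
g_5 = -2·(-48) = 96
g_6 = -2·96 = -192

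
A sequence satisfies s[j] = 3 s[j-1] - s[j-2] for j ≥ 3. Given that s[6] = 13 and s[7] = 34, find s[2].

Rearranging, s[j-2] = -(s[j] - 3 s[j-1]).
s[5] = -(34 - 3(13)) = 5
s[4] = -(13 - 3(5)) = 2
s[3] = -(5 - 3(2)) = 1
s[2] = -(2 - 3(1)) = 1

1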